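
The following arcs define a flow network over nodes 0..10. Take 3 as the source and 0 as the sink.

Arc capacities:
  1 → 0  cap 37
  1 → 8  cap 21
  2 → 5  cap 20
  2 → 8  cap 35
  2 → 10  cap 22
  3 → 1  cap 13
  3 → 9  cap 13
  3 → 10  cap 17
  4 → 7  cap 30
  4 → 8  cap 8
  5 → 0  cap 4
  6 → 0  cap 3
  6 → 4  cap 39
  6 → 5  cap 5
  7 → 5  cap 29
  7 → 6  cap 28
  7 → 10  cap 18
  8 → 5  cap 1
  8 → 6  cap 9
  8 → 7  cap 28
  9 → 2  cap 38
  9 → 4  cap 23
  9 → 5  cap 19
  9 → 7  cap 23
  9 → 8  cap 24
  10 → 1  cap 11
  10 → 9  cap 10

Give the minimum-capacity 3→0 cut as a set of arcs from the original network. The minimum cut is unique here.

Min-cut arcs: {(3,1), (5,0), (6,0), (10,1)} (total capacity 31)

augment #1: 3→1→0 push 13
augment #2: 3→9→5→0 push 4
augment #3: 3→10→1→0 push 11
augment #4: 3→9→7→6→0 push 3
max flow = 31; residual-reachable set from 3 gives S-side
cut edges (S→T): {(3,1), (5,0), (6,0), (10,1)} total cap 31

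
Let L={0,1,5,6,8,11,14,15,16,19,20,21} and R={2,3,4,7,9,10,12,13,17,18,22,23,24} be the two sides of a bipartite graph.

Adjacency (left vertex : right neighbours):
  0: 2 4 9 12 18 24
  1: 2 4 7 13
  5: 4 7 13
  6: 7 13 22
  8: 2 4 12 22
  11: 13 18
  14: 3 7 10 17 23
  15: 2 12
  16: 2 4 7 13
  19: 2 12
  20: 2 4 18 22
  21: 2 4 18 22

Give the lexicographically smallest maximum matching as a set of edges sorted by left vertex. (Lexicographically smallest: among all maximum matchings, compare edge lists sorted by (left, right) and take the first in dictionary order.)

|M| = 9 (so the lex-smallest maximum matching has 9 edges)
process left vertices in ascending order; for each, take the smallest-labelled available neighbour that still permits 9 edges overall, or leave it unmatched if none does
lex-smallest matching: {0-9, 1-2, 5-4, 6-7, 8-12, 11-13, 14-3, 20-18, 21-22}

Lex-smallest maximum matching: {(0,9), (1,2), (5,4), (6,7), (8,12), (11,13), (14,3), (20,18), (21,22)}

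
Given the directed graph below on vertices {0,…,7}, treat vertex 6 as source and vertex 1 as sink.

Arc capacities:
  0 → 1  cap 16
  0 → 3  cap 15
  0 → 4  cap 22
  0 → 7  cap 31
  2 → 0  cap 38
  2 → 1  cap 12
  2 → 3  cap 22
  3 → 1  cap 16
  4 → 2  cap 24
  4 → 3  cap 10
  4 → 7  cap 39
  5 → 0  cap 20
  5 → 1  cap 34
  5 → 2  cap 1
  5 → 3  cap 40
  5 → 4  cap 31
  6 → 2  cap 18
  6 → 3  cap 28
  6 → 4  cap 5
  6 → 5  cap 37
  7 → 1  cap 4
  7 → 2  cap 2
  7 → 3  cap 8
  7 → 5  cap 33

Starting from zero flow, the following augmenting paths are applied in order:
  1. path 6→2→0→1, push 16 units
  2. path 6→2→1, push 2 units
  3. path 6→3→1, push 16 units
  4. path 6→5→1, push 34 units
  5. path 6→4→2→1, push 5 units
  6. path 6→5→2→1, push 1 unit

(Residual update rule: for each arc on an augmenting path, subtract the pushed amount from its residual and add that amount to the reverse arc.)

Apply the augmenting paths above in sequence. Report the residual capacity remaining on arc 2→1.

after path 1 (6→2→0→1, push 16): res(2,1)=12
after path 2 (6→2→1, push 2): res(2,1)=10
after path 3 (6→3→1, push 16): res(2,1)=10
after path 4 (6→5→1, push 34): res(2,1)=10
after path 5 (6→4→2→1, push 5): res(2,1)=5
after path 6 (6→5→2→1, push 1): res(2,1)=4

Residual capacity of (2,1): 4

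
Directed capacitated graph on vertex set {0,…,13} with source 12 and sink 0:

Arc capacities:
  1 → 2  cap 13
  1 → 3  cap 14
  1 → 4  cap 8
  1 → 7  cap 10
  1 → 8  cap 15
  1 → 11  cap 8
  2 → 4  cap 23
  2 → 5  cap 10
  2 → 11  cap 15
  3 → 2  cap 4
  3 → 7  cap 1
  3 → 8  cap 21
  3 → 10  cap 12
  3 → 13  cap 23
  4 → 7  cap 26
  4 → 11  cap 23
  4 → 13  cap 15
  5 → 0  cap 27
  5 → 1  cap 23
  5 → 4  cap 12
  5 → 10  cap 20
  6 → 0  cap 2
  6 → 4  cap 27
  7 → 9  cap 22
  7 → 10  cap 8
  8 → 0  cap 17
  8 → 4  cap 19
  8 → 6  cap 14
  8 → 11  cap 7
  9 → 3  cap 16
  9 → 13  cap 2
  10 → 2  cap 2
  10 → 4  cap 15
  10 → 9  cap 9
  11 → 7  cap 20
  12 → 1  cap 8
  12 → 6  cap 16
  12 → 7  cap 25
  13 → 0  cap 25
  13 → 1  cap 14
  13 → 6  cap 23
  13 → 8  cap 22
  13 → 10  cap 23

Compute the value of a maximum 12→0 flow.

augment #1: 12→6→0 bottleneck 2, total now 2
augment #2: 12→1→8→0 bottleneck 8, total now 10
augment #3: 12→6→4→13→0 bottleneck 14, total now 24
augment #4: 12→7→9→13→0 bottleneck 2, total now 26
augment #5: 12→7→9→3→8→0 bottleneck 9, total now 35
augment #6: 12→7→9→3→13→0 bottleneck 7, total now 42
augment #7: 12→7→10→2→5→0 bottleneck 2, total now 44
augment #8: 12→7→10→4→13→0 bottleneck 1, total now 45

Maximum flow value: 45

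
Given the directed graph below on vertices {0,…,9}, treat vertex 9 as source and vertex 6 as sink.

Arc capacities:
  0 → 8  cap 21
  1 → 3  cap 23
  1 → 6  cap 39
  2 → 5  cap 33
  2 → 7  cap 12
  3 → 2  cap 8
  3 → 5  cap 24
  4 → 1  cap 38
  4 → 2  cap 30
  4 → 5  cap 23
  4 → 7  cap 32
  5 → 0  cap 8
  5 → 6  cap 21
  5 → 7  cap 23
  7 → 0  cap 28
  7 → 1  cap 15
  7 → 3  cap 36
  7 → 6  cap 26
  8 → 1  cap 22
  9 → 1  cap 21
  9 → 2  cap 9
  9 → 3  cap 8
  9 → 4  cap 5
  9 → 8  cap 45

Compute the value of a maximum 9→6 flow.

augment #1: 9→1→6 bottleneck 21, total now 21
augment #2: 9→2→5→6 bottleneck 9, total now 30
augment #3: 9→3→5→6 bottleneck 8, total now 38
augment #4: 9→4→1→6 bottleneck 5, total now 43
augment #5: 9→8→1→6 bottleneck 13, total now 56
augment #6: 9→8→1→3→5→6 bottleneck 4, total now 60
augment #7: 9→8→1→4→7→6 bottleneck 5, total now 65

Maximum flow value: 65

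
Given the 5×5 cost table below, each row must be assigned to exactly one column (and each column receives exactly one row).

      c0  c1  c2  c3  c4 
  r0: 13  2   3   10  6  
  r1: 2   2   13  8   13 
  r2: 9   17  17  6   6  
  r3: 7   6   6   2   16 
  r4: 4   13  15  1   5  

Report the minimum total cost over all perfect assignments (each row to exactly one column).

one of 2 optimal assignments: row0→col1 (cost 2), row1→col0 (cost 2), row2→col4 (cost 6), row3→col2 (cost 6), row4→col3 (cost 1)
total = 2 + 2 + 6 + 6 + 1 = 17

Minimum assignment cost: 17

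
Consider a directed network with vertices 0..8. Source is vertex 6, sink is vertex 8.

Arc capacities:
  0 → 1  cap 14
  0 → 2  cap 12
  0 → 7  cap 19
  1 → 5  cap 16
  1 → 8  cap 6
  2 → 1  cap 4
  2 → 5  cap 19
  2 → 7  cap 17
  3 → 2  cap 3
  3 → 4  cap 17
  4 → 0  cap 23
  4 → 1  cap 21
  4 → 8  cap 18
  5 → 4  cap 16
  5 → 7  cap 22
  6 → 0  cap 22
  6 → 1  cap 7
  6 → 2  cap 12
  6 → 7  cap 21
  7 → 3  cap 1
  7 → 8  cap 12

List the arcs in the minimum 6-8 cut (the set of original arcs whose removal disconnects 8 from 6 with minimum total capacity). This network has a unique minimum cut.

Min-cut arcs: {(1,8), (5,4), (7,3), (7,8)} (total capacity 35)

augment #1: 6→1→8 push 6
augment #2: 6→7→8 push 12
augment #3: 6→1→5→4→8 push 1
augment #4: 6→2→5→4→8 push 12
augment #5: 6→7→3→4→8 push 1
augment #6: 6→0→1→5→4→8 push 3
max flow = 35; residual-reachable set from 6 gives S-side
cut edges (S→T): {(1,8), (5,4), (7,3), (7,8)} total cap 35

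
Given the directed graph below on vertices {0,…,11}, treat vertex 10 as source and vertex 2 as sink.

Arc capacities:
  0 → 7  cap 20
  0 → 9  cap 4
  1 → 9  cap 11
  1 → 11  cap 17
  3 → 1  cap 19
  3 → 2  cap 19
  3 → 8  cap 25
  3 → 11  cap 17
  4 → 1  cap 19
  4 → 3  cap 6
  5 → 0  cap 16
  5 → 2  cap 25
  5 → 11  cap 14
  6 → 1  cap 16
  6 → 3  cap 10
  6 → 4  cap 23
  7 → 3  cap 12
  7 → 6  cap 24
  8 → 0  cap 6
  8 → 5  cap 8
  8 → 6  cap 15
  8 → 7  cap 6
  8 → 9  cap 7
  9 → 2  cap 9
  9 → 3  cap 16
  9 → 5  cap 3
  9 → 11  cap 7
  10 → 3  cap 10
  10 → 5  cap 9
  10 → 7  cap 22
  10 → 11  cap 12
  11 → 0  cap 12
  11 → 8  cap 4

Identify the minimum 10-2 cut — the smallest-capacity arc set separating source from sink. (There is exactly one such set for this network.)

Min-cut arcs: {(3,2), (8,5), (9,2), (9,5), (10,5)} (total capacity 48)

augment #1: 10→3→2 push 10
augment #2: 10→5→2 push 9
augment #3: 10→7→3→2 push 9
augment #4: 10→11→0→9→2 push 4
augment #5: 10→11→8→5→2 push 4
augment #6: 10→7→3→1→9→2 push 3
augment #7: 10→7→6→1→9→2 push 2
augment #8: 10→7→6→1→9→5→2 push 3
augment #9: 10→7→6→3→8→5→2 push 4
max flow = 48; residual-reachable set from 10 gives S-side
cut edges (S→T): {(3,2), (8,5), (9,2), (9,5), (10,5)} total cap 48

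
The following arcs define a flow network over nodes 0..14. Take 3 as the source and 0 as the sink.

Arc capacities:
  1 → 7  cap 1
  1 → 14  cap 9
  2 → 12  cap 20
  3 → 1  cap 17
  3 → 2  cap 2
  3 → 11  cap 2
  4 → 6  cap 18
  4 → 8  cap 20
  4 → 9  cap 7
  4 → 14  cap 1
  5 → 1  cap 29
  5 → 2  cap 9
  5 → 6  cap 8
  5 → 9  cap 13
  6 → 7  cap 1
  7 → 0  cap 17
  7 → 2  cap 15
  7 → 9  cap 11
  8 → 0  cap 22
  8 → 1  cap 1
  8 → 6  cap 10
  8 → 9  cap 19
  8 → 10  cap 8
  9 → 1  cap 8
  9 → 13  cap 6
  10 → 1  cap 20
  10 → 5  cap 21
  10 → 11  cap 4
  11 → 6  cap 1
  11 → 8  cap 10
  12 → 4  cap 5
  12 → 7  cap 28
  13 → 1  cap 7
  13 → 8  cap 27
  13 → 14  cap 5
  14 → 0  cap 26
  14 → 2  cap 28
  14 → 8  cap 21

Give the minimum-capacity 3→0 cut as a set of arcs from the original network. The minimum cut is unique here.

Min-cut arcs: {(1,7), (1,14), (3,2), (3,11)} (total capacity 14)

augment #1: 3→1→7→0 push 1
augment #2: 3→1→14→0 push 9
augment #3: 3→11→8→0 push 2
augment #4: 3→2→12→7→0 push 2
max flow = 14; residual-reachable set from 3 gives S-side
cut edges (S→T): {(1,7), (1,14), (3,2), (3,11)} total cap 14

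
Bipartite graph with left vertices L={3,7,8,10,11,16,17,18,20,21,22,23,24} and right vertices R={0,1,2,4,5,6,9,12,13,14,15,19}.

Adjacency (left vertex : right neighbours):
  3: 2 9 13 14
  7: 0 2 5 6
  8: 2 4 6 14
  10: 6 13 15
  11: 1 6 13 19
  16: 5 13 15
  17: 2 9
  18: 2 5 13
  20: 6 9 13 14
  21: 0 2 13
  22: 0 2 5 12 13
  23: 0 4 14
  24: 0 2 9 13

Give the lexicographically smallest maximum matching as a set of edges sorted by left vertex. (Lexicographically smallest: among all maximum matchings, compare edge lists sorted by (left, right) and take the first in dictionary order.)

|M| = 11 (so the lex-smallest maximum matching has 11 edges)
process left vertices in ascending order; for each, take the smallest-labelled available neighbour that still permits 11 edges overall, or leave it unmatched if none does
lex-smallest matching: {3-2, 7-0, 8-4, 10-6, 11-1, 16-15, 17-9, 18-5, 20-13, 22-12, 23-14}

Lex-smallest maximum matching: {(3,2), (7,0), (8,4), (10,6), (11,1), (16,15), (17,9), (18,5), (20,13), (22,12), (23,14)}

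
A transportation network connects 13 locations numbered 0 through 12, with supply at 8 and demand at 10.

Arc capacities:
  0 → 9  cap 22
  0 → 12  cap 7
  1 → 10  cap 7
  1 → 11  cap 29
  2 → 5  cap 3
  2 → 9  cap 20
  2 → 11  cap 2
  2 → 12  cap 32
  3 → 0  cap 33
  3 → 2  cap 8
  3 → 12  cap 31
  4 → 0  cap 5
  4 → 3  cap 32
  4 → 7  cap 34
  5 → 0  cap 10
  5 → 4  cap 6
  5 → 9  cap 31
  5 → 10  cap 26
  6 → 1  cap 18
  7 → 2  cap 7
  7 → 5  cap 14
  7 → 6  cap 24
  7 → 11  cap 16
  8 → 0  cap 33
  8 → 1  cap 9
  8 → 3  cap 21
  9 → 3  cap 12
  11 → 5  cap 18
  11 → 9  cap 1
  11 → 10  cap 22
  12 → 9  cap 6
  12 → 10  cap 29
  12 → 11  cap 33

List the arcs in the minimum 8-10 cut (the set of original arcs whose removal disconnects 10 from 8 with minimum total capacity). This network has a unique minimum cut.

Min-cut arcs: {(0,12), (8,1), (8,3), (9,3)} (total capacity 49)

augment #1: 8→1→10 push 7
augment #2: 8→0→12→10 push 7
augment #3: 8→1→11→10 push 2
augment #4: 8→3→12→10 push 21
augment #5: 8→0→9→3→12→10 push 1
augment #6: 8→0→9→3→2→5→10 push 3
augment #7: 8→0→9→3→2→11→10 push 2
augment #8: 8→0→9→3→12→11→10 push 6
max flow = 49; residual-reachable set from 8 gives S-side
cut edges (S→T): {(0,12), (8,1), (8,3), (9,3)} total cap 49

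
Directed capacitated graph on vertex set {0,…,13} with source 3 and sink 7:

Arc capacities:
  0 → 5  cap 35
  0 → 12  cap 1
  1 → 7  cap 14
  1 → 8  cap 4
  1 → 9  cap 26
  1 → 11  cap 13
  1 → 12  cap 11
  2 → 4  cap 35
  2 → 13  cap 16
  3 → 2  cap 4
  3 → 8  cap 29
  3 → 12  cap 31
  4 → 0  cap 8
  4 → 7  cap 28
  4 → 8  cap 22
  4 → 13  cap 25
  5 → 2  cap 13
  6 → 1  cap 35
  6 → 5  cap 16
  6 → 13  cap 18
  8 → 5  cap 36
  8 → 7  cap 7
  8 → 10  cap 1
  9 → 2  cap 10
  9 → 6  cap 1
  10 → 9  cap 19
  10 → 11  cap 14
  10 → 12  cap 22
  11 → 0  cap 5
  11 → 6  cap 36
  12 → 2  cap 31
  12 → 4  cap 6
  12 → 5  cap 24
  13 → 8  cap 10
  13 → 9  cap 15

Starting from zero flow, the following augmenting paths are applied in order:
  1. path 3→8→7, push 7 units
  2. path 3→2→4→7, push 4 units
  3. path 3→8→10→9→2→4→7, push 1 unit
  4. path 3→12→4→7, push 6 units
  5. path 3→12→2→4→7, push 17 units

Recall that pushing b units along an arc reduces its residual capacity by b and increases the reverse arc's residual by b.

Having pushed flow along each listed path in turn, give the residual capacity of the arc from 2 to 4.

Residual capacity of (2,4): 13

after path 1 (3→8→7, push 7): res(2,4)=35
after path 2 (3→2→4→7, push 4): res(2,4)=31
after path 3 (3→8→10→9→2→4→7, push 1): res(2,4)=30
after path 4 (3→12→4→7, push 6): res(2,4)=30
after path 5 (3→12→2→4→7, push 17): res(2,4)=13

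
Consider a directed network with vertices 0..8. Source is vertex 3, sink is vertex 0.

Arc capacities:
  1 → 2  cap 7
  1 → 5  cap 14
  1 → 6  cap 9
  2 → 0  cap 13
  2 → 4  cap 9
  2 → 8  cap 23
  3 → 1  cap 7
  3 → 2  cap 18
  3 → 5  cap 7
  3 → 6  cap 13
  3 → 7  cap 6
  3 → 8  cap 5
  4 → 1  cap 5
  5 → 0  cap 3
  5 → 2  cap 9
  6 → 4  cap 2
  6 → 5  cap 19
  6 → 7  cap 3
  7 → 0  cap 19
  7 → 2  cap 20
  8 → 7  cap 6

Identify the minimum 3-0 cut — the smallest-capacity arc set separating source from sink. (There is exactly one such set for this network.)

Min-cut arcs: {(2,0), (3,7), (5,0), (6,7), (8,7)} (total capacity 31)

augment #1: 3→2→0 push 13
augment #2: 3→5→0 push 3
augment #3: 3→7→0 push 6
augment #4: 3→6→7→0 push 3
augment #5: 3→8→7→0 push 5
augment #6: 3→2→8→7→0 push 1
max flow = 31; residual-reachable set from 3 gives S-side
cut edges (S→T): {(2,0), (3,7), (5,0), (6,7), (8,7)} total cap 31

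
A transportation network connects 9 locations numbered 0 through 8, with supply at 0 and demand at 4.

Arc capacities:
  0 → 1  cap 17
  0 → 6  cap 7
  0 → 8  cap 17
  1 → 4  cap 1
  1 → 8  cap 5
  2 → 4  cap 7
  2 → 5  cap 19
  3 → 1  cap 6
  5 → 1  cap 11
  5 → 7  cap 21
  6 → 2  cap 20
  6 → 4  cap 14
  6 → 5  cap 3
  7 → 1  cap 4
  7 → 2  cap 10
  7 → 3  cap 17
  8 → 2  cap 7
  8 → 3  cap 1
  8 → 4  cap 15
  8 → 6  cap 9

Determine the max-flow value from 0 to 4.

augment #1: 0→1→4 bottleneck 1, total now 1
augment #2: 0→6→4 bottleneck 7, total now 8
augment #3: 0→8→4 bottleneck 15, total now 23
augment #4: 0→8→2→4 bottleneck 2, total now 25
augment #5: 0→1→8→2→4 bottleneck 5, total now 30

Maximum flow value: 30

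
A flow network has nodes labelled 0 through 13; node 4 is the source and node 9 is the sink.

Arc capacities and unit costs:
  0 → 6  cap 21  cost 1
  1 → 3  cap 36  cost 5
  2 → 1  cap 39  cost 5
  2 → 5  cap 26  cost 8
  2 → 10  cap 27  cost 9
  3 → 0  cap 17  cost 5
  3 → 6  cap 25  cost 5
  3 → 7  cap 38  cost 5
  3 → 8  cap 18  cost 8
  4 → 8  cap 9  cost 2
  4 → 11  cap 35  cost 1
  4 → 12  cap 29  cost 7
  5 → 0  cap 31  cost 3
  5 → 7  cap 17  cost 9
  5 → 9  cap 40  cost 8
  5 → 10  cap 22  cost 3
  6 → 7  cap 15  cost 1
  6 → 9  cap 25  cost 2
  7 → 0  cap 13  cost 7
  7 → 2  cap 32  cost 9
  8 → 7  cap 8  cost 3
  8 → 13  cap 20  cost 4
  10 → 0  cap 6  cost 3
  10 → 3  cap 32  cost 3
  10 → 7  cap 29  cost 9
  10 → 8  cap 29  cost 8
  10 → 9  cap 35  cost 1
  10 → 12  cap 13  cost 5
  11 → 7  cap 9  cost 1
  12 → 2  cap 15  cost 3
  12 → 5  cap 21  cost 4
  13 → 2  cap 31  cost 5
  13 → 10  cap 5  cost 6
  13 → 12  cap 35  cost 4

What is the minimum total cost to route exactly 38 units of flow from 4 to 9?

shortest-cost path #1: 4→11→7→0→6→9 push 9 @ unit cost 12 (adds 108)
shortest-cost path #2: 4→8→13→10→9 push 5 @ unit cost 13 (adds 65)
shortest-cost path #3: 4→12→5→10→9 push 21 @ unit cost 15 (adds 315)
shortest-cost path #4: 4→8→7→0→6→9 push 3 @ unit cost 15 (adds 45)
total cost = 533

Minimum cost for 38 units: 533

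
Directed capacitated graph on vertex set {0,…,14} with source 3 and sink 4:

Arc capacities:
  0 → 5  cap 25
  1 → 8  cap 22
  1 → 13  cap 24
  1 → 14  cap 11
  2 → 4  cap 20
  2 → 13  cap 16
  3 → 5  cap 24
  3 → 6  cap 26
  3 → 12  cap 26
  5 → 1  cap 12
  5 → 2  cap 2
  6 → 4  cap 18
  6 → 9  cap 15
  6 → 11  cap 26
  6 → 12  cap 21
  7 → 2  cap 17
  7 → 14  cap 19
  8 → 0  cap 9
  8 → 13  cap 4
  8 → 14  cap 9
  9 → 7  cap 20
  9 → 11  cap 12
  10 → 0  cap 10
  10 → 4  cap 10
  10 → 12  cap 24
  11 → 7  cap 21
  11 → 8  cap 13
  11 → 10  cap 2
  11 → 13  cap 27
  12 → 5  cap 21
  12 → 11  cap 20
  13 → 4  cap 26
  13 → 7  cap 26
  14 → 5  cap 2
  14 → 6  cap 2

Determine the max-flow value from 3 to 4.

Maximum flow value: 60

augment #1: 3→6→4 bottleneck 18, total now 18
augment #2: 3→5→2→4 bottleneck 2, total now 20
augment #3: 3→5→1→13→4 bottleneck 12, total now 32
augment #4: 3→6→11→10→4 bottleneck 2, total now 34
augment #5: 3→6→11→13→4 bottleneck 6, total now 40
augment #6: 3→12→11→13→4 bottleneck 8, total now 48
augment #7: 3→12→11→7→2→4 bottleneck 12, total now 60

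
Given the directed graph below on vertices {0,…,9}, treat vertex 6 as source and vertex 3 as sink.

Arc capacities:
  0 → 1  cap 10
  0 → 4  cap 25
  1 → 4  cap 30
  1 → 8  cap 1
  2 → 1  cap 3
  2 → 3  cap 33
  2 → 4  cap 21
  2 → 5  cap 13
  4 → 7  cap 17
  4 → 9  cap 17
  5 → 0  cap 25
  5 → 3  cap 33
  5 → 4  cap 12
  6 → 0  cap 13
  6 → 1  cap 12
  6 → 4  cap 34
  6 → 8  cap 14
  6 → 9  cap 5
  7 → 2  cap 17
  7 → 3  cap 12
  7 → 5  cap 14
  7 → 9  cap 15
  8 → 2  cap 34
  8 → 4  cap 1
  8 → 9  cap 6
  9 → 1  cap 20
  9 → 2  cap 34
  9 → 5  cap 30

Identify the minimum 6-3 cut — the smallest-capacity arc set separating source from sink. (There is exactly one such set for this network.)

Min-cut arcs: {(1,8), (4,7), (4,9), (6,8), (6,9)} (total capacity 54)

augment #1: 6→4→7→3 push 12
augment #2: 6→8→2→3 push 14
augment #3: 6→9→2→3 push 5
augment #4: 6→1→8→2→3 push 1
augment #5: 6→4→7→2→3 push 5
augment #6: 6→4→9→2→3 push 8
augment #7: 6→4→9→5→3 push 9
max flow = 54; residual-reachable set from 6 gives S-side
cut edges (S→T): {(1,8), (4,7), (4,9), (6,8), (6,9)} total cap 54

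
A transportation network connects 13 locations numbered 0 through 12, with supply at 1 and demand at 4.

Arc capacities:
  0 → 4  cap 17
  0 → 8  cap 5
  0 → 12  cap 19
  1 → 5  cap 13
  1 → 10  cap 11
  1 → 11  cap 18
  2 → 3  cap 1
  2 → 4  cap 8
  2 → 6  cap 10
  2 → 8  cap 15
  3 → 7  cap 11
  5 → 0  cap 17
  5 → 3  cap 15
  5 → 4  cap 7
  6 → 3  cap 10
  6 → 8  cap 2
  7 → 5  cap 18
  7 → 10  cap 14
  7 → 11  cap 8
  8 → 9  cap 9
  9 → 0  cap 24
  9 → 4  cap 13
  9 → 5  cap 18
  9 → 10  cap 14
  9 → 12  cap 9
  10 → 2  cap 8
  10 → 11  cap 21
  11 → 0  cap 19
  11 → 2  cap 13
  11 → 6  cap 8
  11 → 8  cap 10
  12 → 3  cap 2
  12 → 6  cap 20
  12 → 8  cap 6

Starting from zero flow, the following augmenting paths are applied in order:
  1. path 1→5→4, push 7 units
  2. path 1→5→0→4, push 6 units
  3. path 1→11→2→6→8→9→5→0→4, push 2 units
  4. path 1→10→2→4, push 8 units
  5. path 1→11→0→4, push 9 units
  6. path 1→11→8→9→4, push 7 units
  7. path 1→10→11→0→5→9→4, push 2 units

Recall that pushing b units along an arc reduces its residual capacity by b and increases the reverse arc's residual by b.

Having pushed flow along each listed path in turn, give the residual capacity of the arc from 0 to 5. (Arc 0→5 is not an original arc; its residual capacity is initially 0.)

Residual capacity of (0,5): 6

after path 1 (1→5→4, push 7): res(0,5)=0
after path 2 (1→5→0→4, push 6): res(0,5)=6
after path 3 (1→11→2→6→8→9→5→0→4, push 2): res(0,5)=8
after path 4 (1→10→2→4, push 8): res(0,5)=8
after path 5 (1→11→0→4, push 9): res(0,5)=8
after path 6 (1→11→8→9→4, push 7): res(0,5)=8
after path 7 (1→10→11→0→5→9→4, push 2): res(0,5)=6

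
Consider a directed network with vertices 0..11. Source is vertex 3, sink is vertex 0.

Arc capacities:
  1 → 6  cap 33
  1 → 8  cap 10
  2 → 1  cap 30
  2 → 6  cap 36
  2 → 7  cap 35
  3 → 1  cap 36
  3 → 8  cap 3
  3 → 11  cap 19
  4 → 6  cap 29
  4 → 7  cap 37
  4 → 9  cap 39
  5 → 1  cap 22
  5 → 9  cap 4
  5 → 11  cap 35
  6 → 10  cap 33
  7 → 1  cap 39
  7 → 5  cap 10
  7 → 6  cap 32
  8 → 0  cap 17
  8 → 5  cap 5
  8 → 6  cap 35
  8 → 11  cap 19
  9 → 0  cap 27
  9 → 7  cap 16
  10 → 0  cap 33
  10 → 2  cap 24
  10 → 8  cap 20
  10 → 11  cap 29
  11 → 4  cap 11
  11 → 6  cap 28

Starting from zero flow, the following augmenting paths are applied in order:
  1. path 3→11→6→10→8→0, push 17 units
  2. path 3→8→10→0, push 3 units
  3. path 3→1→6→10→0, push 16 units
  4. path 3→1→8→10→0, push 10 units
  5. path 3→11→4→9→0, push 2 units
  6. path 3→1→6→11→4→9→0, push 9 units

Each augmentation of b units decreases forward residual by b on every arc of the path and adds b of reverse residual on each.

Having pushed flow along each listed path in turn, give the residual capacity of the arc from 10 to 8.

Residual capacity of (10,8): 16

after path 1 (3→11→6→10→8→0, push 17): res(10,8)=3
after path 2 (3→8→10→0, push 3): res(10,8)=6
after path 3 (3→1→6→10→0, push 16): res(10,8)=6
after path 4 (3→1→8→10→0, push 10): res(10,8)=16
after path 5 (3→11→4→9→0, push 2): res(10,8)=16
after path 6 (3→1→6→11→4→9→0, push 9): res(10,8)=16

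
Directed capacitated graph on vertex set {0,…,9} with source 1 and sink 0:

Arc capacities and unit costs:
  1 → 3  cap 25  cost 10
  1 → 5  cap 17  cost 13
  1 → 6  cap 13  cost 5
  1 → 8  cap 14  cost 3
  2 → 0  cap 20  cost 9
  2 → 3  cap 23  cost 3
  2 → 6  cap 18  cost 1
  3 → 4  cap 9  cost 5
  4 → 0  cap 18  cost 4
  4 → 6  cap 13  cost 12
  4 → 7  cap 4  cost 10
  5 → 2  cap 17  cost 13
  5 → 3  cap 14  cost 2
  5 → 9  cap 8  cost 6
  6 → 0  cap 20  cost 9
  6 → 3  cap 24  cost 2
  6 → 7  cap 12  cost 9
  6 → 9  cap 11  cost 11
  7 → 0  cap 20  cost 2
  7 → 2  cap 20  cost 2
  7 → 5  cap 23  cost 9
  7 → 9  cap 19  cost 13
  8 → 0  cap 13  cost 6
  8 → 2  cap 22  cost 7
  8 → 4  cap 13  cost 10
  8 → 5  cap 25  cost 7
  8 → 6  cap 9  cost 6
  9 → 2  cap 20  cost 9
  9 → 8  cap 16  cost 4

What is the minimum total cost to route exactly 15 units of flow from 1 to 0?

Minimum cost for 15 units: 145

shortest-cost path #1: 1→8→0 push 13 @ unit cost 9 (adds 117)
shortest-cost path #2: 1→6→0 push 2 @ unit cost 14 (adds 28)
total cost = 145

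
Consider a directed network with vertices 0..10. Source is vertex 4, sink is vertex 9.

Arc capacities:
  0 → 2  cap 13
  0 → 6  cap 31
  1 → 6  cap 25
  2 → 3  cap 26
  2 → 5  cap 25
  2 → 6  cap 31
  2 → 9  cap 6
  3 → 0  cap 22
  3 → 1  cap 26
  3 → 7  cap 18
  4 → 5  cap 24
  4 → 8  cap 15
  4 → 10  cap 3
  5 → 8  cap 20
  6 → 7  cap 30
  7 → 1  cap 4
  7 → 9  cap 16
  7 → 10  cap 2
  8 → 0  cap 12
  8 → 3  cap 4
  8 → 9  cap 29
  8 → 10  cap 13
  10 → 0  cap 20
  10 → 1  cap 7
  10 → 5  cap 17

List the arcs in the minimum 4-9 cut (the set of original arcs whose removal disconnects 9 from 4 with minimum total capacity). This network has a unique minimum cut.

Min-cut arcs: {(4,8), (4,10), (5,8)} (total capacity 38)

augment #1: 4→8→9 push 15
augment #2: 4→5→8→9 push 14
augment #3: 4→10→0→2→9 push 3
augment #4: 4→5→8→0→2→9 push 3
augment #5: 4→5→8→3→7→9 push 3
max flow = 38; residual-reachable set from 4 gives S-side
cut edges (S→T): {(4,8), (4,10), (5,8)} total cap 38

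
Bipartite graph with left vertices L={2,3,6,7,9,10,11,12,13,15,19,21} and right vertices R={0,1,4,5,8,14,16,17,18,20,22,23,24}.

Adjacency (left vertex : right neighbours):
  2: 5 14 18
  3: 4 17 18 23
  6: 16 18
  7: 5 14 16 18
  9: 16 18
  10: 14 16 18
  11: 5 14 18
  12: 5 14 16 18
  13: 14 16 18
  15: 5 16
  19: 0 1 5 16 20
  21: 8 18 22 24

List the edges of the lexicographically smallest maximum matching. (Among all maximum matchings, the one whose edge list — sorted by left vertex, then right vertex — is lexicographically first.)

Lex-smallest maximum matching: {(2,5), (3,4), (6,16), (7,14), (9,18), (19,0), (21,8)}

|M| = 7 (so the lex-smallest maximum matching has 7 edges)
process left vertices in ascending order; for each, take the smallest-labelled available neighbour that still permits 7 edges overall, or leave it unmatched if none does
lex-smallest matching: {2-5, 3-4, 6-16, 7-14, 9-18, 19-0, 21-8}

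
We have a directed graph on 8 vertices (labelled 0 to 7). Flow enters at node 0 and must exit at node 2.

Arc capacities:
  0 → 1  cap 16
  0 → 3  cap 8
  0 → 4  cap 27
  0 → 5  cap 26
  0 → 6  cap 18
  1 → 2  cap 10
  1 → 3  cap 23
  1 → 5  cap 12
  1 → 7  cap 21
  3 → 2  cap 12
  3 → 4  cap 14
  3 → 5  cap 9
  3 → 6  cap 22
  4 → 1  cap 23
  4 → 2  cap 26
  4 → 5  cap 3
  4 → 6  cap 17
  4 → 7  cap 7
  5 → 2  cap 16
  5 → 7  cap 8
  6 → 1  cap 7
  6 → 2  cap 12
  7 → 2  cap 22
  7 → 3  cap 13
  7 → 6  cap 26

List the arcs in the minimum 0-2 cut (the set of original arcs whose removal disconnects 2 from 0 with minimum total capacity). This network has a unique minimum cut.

augment #1: 0→1→2 push 10
augment #2: 0→3→2 push 8
augment #3: 0→4→2 push 26
augment #4: 0→5→2 push 16
augment #5: 0→6→2 push 12
augment #6: 0→1→3→2 push 4
augment #7: 0→1→7→2 push 2
augment #8: 0→4→7→2 push 1
augment #9: 0→5→7→2 push 8
augment #10: 0→6→1→7→2 push 6
max flow = 93; residual-reachable set from 0 gives S-side
cut edges (S→T): {(0,1), (0,3), (0,4), (0,6), (5,2), (5,7)} total cap 93

Min-cut arcs: {(0,1), (0,3), (0,4), (0,6), (5,2), (5,7)} (total capacity 93)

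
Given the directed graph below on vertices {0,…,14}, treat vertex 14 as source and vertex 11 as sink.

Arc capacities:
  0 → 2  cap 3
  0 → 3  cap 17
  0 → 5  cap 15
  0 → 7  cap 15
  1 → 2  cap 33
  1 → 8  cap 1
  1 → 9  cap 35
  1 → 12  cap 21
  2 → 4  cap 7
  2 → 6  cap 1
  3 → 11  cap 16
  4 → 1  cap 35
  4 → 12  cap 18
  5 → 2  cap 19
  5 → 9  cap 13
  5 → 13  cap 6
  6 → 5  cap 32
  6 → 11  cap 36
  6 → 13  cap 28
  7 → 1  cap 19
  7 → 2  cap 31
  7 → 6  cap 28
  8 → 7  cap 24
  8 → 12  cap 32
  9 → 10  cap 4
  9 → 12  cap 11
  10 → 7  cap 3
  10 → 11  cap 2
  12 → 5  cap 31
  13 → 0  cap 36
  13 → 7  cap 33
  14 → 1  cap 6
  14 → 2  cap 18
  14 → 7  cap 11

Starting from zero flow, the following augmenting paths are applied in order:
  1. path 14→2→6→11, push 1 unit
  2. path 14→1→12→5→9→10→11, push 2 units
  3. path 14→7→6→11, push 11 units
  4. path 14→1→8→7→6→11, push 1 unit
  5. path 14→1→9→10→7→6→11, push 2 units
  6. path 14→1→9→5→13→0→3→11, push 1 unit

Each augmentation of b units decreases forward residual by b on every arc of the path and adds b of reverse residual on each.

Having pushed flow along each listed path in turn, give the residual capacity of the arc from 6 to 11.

after path 1 (14→2→6→11, push 1): res(6,11)=35
after path 2 (14→1→12→5→9→10→11, push 2): res(6,11)=35
after path 3 (14→7→6→11, push 11): res(6,11)=24
after path 4 (14→1→8→7→6→11, push 1): res(6,11)=23
after path 5 (14→1→9→10→7→6→11, push 2): res(6,11)=21
after path 6 (14→1→9→5→13→0→3→11, push 1): res(6,11)=21

Residual capacity of (6,11): 21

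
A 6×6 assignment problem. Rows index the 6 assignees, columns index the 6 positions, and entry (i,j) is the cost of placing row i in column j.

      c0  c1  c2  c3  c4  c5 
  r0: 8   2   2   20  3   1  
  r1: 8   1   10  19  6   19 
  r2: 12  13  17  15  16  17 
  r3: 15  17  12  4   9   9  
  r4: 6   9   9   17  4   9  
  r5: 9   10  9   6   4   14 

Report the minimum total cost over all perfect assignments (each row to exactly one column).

one of 2 optimal assignments: row0→col5 (cost 1), row1→col1 (cost 1), row2→col0 (cost 12), row3→col3 (cost 4), row4→col2 (cost 9), row5→col4 (cost 4)
total = 1 + 1 + 12 + 4 + 9 + 4 = 31

Minimum assignment cost: 31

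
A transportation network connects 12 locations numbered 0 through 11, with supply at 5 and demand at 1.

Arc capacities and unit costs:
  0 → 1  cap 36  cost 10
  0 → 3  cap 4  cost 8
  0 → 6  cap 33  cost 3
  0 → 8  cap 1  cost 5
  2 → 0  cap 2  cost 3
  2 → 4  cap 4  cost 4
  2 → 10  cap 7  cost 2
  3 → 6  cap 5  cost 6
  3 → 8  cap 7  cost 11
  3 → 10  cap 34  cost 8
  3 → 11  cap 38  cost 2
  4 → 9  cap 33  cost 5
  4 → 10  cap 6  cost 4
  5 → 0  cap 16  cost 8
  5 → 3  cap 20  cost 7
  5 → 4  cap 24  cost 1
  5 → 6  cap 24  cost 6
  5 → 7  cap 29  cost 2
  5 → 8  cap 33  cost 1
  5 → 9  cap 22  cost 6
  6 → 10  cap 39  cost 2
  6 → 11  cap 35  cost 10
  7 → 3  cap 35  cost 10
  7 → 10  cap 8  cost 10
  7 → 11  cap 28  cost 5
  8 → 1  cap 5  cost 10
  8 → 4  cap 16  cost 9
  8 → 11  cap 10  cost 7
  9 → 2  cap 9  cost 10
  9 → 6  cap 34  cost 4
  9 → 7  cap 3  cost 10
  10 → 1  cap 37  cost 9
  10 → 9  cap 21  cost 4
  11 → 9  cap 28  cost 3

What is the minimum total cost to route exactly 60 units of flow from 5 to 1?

Minimum cost for 60 units: 1040

shortest-cost path #1: 5→8→1 push 5 @ unit cost 11 (adds 55)
shortest-cost path #2: 5→4→10→1 push 6 @ unit cost 14 (adds 84)
shortest-cost path #3: 5→6→10→1 push 24 @ unit cost 17 (adds 408)
shortest-cost path #4: 5→0→1 push 16 @ unit cost 18 (adds 288)
shortest-cost path #5: 5→7→10→1 push 7 @ unit cost 21 (adds 147)
shortest-cost path #6: 5→9→2→0→1 push 2 @ unit cost 29 (adds 58)
total cost = 1040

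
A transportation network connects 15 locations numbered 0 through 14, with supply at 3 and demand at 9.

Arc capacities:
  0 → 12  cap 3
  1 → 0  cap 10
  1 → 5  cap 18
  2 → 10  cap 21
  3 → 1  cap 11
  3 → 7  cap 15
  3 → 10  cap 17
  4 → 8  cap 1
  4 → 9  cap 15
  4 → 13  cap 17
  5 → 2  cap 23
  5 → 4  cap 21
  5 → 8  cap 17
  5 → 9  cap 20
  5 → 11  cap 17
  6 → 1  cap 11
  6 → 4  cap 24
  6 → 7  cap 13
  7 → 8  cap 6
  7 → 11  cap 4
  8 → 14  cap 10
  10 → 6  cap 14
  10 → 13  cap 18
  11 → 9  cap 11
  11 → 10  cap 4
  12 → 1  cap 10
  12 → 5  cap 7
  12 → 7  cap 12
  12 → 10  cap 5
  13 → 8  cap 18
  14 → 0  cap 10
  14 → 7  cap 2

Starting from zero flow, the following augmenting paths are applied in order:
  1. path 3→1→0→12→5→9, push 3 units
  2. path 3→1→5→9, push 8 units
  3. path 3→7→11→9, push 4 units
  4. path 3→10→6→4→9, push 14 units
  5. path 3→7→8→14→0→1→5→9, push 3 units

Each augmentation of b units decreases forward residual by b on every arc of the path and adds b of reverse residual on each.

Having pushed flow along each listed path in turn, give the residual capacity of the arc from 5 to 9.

after path 1 (3→1→0→12→5→9, push 3): res(5,9)=17
after path 2 (3→1→5→9, push 8): res(5,9)=9
after path 3 (3→7→11→9, push 4): res(5,9)=9
after path 4 (3→10→6→4→9, push 14): res(5,9)=9
after path 5 (3→7→8→14→0→1→5→9, push 3): res(5,9)=6

Residual capacity of (5,9): 6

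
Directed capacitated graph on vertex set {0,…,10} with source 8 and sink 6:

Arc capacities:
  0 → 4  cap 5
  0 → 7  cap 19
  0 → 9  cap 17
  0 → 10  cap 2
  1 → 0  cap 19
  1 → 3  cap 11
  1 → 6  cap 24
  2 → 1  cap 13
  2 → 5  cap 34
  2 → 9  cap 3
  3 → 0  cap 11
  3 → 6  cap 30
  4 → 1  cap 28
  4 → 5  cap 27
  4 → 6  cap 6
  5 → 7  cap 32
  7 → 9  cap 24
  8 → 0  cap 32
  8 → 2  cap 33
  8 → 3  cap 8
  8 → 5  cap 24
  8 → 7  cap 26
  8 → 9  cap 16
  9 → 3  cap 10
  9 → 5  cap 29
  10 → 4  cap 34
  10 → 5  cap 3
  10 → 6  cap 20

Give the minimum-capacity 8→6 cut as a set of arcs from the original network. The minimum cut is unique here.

Min-cut arcs: {(0,4), (0,10), (2,1), (8,3), (9,3)} (total capacity 38)

augment #1: 8→3→6 push 8
augment #2: 8→0→4→6 push 5
augment #3: 8→0→10→6 push 2
augment #4: 8→2→1→6 push 13
augment #5: 8→9→3→6 push 10
max flow = 38; residual-reachable set from 8 gives S-side
cut edges (S→T): {(0,4), (0,10), (2,1), (8,3), (9,3)} total cap 38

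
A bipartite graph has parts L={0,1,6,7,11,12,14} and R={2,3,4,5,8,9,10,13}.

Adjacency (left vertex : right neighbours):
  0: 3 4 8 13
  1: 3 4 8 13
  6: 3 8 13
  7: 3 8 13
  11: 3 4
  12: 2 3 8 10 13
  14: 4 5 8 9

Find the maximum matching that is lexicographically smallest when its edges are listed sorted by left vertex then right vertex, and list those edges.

Lex-smallest maximum matching: {(0,3), (1,4), (6,8), (7,13), (12,2), (14,5)}

|M| = 6 (so the lex-smallest maximum matching has 6 edges)
process left vertices in ascending order; for each, take the smallest-labelled available neighbour that still permits 6 edges overall, or leave it unmatched if none does
lex-smallest matching: {0-3, 1-4, 6-8, 7-13, 12-2, 14-5}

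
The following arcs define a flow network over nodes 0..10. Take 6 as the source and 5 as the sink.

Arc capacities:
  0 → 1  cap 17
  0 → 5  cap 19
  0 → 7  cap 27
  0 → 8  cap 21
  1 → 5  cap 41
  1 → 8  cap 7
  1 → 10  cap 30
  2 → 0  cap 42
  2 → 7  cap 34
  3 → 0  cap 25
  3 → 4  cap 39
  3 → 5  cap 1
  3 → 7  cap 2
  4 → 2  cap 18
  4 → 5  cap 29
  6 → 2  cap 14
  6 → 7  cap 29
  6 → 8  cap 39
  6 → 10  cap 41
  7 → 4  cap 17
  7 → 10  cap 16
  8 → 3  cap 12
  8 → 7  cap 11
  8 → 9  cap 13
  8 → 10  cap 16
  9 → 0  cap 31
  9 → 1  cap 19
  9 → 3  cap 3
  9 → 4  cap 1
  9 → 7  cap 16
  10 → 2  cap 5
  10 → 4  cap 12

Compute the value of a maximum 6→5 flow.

Maximum flow value: 73

augment #1: 6→2→0→5 bottleneck 14, total now 14
augment #2: 6→7→4→5 bottleneck 17, total now 31
augment #3: 6→8→3→5 bottleneck 1, total now 32
augment #4: 6→10→4→5 bottleneck 12, total now 44
augment #5: 6→8→3→0→5 bottleneck 5, total now 49
augment #6: 6→8→9→1→5 bottleneck 13, total now 62
augment #7: 6→8→3→0→1→5 bottleneck 6, total now 68
augment #8: 6→10→2→0→1→5 bottleneck 5, total now 73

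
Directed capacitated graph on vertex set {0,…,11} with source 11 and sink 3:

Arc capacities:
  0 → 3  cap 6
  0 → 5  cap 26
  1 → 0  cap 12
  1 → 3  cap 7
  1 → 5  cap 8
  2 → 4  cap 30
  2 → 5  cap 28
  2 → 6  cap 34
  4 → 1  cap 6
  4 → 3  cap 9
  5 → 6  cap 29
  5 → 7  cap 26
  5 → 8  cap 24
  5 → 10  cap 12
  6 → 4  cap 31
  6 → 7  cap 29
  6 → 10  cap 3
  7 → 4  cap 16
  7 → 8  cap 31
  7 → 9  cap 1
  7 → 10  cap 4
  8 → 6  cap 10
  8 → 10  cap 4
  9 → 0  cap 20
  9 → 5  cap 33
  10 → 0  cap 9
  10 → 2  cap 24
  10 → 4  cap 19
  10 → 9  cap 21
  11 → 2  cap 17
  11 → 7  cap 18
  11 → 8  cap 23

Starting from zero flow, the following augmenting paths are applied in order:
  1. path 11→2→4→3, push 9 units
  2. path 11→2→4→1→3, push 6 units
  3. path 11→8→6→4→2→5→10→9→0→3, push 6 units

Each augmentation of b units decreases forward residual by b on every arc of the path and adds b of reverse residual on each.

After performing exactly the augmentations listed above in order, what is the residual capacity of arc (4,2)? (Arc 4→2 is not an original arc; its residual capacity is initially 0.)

Residual capacity of (4,2): 9

after path 1 (11→2→4→3, push 9): res(4,2)=9
after path 2 (11→2→4→1→3, push 6): res(4,2)=15
after path 3 (11→8→6→4→2→5→10→9→0→3, push 6): res(4,2)=9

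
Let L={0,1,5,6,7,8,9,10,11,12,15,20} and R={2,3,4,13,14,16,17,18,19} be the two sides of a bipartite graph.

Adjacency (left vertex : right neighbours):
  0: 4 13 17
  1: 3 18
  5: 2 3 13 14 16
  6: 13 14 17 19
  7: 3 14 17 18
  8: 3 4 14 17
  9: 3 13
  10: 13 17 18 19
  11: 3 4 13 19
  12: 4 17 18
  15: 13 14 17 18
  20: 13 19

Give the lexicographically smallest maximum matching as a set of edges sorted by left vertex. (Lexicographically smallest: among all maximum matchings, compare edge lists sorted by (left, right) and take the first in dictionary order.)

|M| = 8 (so the lex-smallest maximum matching has 8 edges)
process left vertices in ascending order; for each, take the smallest-labelled available neighbour that still permits 8 edges overall, or leave it unmatched if none does
lex-smallest matching: {0-4, 1-3, 5-2, 6-13, 7-14, 8-17, 10-18, 11-19}

Lex-smallest maximum matching: {(0,4), (1,3), (5,2), (6,13), (7,14), (8,17), (10,18), (11,19)}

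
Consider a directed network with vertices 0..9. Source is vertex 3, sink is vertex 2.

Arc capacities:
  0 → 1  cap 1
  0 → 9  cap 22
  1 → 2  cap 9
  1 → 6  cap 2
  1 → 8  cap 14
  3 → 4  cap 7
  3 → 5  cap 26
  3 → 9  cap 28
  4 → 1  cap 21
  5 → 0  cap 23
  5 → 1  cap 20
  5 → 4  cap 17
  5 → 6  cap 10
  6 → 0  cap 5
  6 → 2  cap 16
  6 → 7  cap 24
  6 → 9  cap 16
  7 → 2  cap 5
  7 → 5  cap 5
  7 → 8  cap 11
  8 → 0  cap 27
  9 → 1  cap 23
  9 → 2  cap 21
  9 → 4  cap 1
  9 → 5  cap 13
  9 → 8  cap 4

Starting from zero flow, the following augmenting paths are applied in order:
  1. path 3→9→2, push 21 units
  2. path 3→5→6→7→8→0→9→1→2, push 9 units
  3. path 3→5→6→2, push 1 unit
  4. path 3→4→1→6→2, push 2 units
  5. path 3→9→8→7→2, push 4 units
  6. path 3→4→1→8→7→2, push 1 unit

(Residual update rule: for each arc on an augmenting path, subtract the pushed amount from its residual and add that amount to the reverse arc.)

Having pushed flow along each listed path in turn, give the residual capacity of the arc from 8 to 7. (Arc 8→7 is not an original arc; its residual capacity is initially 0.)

Residual capacity of (8,7): 4

after path 1 (3→9→2, push 21): res(8,7)=0
after path 2 (3→5→6→7→8→0→9→1→2, push 9): res(8,7)=9
after path 3 (3→5→6→2, push 1): res(8,7)=9
after path 4 (3→4→1→6→2, push 2): res(8,7)=9
after path 5 (3→9→8→7→2, push 4): res(8,7)=5
after path 6 (3→4→1→8→7→2, push 1): res(8,7)=4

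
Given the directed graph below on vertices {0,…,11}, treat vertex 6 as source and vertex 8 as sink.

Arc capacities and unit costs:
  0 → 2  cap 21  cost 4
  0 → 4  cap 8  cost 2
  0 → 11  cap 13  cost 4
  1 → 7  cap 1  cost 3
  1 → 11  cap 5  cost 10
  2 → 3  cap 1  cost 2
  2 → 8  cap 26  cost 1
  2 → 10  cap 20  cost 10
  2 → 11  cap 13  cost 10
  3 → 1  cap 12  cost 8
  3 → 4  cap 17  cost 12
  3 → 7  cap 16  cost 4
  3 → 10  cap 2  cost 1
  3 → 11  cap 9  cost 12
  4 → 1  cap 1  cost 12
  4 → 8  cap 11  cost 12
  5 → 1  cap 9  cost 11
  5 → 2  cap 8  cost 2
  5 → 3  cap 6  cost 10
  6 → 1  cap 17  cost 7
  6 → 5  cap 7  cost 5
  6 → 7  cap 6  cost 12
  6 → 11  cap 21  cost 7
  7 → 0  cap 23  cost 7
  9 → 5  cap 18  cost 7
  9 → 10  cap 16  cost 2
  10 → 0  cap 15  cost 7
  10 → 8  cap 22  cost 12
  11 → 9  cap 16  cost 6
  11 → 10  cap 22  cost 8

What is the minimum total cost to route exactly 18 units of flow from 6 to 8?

shortest-cost path #1: 6→5→2→8 push 7 @ unit cost 8 (adds 56)
shortest-cost path #2: 6→1→7→0→2→8 push 1 @ unit cost 22 (adds 22)
shortest-cost path #3: 6→11→9→5→2→8 push 1 @ unit cost 23 (adds 23)
shortest-cost path #4: 6→7→0→2→8 push 6 @ unit cost 24 (adds 144)
shortest-cost path #5: 6→11→10→8 push 3 @ unit cost 27 (adds 81)
total cost = 326

Minimum cost for 18 units: 326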